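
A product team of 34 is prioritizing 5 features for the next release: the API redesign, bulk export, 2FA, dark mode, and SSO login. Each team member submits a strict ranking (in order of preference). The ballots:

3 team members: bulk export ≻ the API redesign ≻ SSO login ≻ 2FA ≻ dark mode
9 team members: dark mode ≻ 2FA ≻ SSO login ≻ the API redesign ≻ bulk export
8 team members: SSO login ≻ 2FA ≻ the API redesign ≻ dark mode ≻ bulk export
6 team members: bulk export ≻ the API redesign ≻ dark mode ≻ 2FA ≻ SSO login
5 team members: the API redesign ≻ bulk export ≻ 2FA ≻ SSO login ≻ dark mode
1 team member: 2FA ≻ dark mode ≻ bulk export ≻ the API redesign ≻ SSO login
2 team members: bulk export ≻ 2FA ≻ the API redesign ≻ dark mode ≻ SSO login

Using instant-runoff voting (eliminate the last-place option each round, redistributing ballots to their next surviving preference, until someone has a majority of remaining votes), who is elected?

dark mode

Round 1: the API redesign 5, bulk export 11, 2FA 1, dark mode 9, SSO login 8. Eliminate 2FA.
Round 2: the API redesign 5, bulk export 11, dark mode 10, SSO login 8. Eliminate the API redesign.
Round 3: bulk export 16, dark mode 10, SSO login 8. Eliminate SSO login.
Round 4: bulk export 16, dark mode 18. Dark mode has a majority.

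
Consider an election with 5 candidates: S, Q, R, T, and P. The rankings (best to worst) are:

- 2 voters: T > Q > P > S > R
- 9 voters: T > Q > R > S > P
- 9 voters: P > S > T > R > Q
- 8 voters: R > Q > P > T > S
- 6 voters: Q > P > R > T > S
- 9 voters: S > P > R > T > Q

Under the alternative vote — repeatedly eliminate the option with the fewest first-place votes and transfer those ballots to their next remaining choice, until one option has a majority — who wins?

Round 1: S 9, Q 6, R 8, T 11, P 9. Eliminate Q.
Round 2: S 9, R 8, T 11, P 15. Eliminate R.
Round 3: S 9, T 11, P 23. P has a majority.

P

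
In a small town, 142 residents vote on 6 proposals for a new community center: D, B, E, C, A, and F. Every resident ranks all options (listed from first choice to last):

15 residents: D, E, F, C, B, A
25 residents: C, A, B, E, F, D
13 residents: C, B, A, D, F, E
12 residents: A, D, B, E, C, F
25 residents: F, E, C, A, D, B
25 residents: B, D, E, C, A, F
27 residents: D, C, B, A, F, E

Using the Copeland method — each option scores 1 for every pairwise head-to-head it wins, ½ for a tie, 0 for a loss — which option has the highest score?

D

D: beats B, E, C, and F; loses to A → score 4.
B: beats E, A, and F; loses to D and C → score 3.
E: beats C and F; loses to D, B, and A → score 2.
C: beats B, A, and F; loses to D and E → score 3.
A: beats D, E, and F; loses to B and C → score 3.
F: loses to D, B, E, C, and A → score 0.
D has the best pairwise record.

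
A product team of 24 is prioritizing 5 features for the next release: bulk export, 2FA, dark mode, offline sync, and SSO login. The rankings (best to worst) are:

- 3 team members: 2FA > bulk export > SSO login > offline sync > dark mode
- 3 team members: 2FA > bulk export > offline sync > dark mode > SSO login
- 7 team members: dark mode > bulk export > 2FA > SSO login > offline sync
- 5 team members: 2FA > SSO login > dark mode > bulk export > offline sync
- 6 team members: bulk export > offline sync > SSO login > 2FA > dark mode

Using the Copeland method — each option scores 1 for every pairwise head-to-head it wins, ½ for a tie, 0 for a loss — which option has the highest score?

bulk export

bulk export: beats 2FA, offline sync, and SSO login; ties dark mode → score 3.5.
2FA: beats dark mode, offline sync, and SSO login; loses to bulk export → score 3.
dark mode: ties bulk export and offline sync; loses to 2FA and SSO login → score 1.
offline sync: ties dark mode; loses to bulk export, 2FA, and SSO login → score 0.5.
SSO login: beats dark mode and offline sync; loses to bulk export and 2FA → score 2.
bulk export has the best pairwise record.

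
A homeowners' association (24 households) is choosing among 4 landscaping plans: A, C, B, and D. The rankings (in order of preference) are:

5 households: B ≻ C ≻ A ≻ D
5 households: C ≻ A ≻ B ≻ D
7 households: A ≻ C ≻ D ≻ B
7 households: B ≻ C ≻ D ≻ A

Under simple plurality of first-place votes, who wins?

First-place votes: A 7, C 5, B 12, D 0.
B has the most first-place votes.

B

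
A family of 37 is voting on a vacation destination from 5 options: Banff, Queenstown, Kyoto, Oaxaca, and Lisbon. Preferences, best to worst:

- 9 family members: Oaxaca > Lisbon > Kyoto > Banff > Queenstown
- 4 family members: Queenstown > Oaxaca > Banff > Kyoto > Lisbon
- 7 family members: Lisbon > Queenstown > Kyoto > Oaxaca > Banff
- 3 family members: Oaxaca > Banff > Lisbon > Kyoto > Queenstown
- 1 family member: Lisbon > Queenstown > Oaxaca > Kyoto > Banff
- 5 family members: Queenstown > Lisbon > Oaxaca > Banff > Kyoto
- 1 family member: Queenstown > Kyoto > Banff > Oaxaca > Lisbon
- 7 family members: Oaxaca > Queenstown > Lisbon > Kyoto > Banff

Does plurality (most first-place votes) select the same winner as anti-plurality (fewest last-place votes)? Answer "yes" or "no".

yes

Plurality — first-place votes: Banff 0, Queenstown 10, Kyoto 0, Oaxaca 19, Lisbon 8. Winner: Oaxaca.
Anti-plurality — last-place votes: Banff 15, Queenstown 12, Kyoto 5, Oaxaca 0, Lisbon 5. Winner: Oaxaca.
The two methods agree.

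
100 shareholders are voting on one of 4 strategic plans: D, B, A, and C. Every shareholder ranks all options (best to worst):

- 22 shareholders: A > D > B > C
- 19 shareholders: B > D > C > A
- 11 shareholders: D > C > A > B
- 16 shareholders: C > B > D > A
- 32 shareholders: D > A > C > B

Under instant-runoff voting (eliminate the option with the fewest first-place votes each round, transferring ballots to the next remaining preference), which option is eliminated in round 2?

A

Round 1: D 43, B 19, A 22, C 16. Eliminate C.
Round 2: D 43, B 35, A 22. Eliminate A.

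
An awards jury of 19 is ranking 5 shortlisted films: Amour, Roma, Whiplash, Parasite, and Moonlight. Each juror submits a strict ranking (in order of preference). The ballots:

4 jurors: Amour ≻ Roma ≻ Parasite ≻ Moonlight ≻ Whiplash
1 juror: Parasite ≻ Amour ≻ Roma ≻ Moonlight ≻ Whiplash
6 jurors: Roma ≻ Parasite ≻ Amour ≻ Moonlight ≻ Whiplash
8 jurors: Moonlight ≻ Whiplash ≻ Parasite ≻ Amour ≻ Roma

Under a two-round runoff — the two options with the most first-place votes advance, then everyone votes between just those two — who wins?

Round 1 first-place votes: Amour 4, Roma 6, Whiplash 0, Parasite 1, Moonlight 8.
Moonlight and Roma advance.
Runoff: Moonlight is preferred to Roma by 8 voters; Roma by 11.
Roma wins the runoff.

Roma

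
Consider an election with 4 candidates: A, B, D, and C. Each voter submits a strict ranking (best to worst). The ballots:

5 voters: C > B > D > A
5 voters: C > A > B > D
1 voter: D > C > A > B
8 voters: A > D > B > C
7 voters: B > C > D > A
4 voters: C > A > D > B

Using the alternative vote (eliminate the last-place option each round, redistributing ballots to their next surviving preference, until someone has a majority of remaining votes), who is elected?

Round 1: A 8, B 7, D 1, C 14. Eliminate D.
Round 2: A 8, B 7, C 15. Eliminate B.
Round 3: A 8, C 22. C has a majority.

C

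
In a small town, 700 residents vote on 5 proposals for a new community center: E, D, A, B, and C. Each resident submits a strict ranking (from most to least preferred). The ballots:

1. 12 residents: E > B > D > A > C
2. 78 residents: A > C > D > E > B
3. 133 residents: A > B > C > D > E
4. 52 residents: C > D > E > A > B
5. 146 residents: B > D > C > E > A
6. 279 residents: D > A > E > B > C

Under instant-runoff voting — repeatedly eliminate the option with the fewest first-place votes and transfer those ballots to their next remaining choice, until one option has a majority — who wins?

D

Round 1: E 12, D 279, A 211, B 146, C 52. Eliminate E.
Round 2: D 279, A 211, B 158, C 52. Eliminate C.
Round 3: D 331, A 211, B 158. Eliminate B.
Round 4: D 489, A 211. D has a majority.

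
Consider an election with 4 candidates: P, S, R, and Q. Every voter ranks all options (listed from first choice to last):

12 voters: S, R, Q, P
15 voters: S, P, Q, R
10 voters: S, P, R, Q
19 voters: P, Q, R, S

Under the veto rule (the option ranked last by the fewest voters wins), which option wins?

Last-place votes: P 12, S 19, R 15, Q 10.
Q is ranked last by the fewest voters, so Q wins.

Q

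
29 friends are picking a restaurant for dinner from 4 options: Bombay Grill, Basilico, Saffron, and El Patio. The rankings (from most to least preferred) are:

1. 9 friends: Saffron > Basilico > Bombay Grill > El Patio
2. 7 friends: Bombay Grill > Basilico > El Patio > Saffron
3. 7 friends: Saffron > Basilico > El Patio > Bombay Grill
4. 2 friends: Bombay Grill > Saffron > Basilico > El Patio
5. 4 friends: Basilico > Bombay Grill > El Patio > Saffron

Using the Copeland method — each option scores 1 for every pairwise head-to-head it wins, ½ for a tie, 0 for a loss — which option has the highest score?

Bombay Grill: beats El Patio; loses to Basilico and Saffron → score 1.
Basilico: beats Bombay Grill and El Patio; loses to Saffron → score 2.
Saffron: beats Bombay Grill, Basilico, and El Patio → score 3.
El Patio: loses to Bombay Grill, Basilico, and Saffron → score 0.
Saffron has the best pairwise record.

Saffron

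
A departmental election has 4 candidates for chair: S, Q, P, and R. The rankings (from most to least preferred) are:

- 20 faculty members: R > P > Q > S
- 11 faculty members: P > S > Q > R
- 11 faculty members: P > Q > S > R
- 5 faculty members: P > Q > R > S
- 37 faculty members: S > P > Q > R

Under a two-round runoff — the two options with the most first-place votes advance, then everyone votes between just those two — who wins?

P

Round 1 first-place votes: S 37, Q 0, P 27, R 20.
S and P advance.
Runoff: S is preferred to P by 37 voters; P by 47.
P wins the runoff.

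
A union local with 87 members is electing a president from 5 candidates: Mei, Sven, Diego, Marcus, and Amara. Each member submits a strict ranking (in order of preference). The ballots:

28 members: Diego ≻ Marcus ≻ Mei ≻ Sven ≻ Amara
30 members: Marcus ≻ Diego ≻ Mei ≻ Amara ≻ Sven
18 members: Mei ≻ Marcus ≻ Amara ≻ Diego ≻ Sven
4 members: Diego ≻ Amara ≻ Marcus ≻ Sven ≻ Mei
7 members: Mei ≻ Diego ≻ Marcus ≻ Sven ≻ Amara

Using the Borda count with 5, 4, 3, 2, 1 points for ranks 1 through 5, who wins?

Mei: 28·3 + 30·3 + 18·5 + 4·1 + 7·5 = 303
Sven: 28·2 + 30·1 + 18·1 + 4·2 + 7·2 = 126
Diego: 28·5 + 30·4 + 18·2 + 4·5 + 7·4 = 344
Marcus: 28·4 + 30·5 + 18·4 + 4·3 + 7·3 = 367
Amara: 28·1 + 30·2 + 18·3 + 4·4 + 7·1 = 165
Marcus has the highest Borda score (367).

Marcus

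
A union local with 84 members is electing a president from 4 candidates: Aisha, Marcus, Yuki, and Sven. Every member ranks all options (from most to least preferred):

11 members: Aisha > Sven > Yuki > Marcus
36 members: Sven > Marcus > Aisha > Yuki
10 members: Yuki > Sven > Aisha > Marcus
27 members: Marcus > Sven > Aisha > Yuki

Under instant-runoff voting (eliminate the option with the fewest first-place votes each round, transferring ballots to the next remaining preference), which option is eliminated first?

Yuki

Round 1: Aisha 11, Marcus 27, Yuki 10, Sven 36. Eliminate Yuki.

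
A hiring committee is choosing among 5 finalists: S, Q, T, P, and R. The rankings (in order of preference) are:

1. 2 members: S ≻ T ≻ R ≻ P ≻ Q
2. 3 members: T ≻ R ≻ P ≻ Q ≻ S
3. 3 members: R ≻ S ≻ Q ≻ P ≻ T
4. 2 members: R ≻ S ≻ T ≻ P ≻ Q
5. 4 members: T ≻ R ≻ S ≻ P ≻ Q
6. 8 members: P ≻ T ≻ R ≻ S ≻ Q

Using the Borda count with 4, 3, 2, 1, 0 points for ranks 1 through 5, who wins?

S: 2·4 + 3·0 + 3·3 + 2·3 + 4·2 + 8·1 = 39
Q: 2·0 + 3·1 + 3·2 + 2·0 + 4·0 + 8·0 = 9
T: 2·3 + 3·4 + 3·0 + 2·2 + 4·4 + 8·3 = 62
P: 2·1 + 3·2 + 3·1 + 2·1 + 4·1 + 8·4 = 49
R: 2·2 + 3·3 + 3·4 + 2·4 + 4·3 + 8·2 = 61
T has the highest Borda score (62).

T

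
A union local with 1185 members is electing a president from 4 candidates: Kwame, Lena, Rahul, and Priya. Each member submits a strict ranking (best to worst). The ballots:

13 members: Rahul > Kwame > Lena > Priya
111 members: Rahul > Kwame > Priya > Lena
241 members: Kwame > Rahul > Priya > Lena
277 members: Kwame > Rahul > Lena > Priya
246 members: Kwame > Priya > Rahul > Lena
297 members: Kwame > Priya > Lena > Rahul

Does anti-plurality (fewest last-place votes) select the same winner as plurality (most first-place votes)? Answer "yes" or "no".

Anti-plurality — last-place votes: Kwame 0, Lena 598, Rahul 297, Priya 290. Winner: Kwame.
Plurality — first-place votes: Kwame 1061, Lena 0, Rahul 124, Priya 0. Winner: Kwame.
The two methods agree.

yes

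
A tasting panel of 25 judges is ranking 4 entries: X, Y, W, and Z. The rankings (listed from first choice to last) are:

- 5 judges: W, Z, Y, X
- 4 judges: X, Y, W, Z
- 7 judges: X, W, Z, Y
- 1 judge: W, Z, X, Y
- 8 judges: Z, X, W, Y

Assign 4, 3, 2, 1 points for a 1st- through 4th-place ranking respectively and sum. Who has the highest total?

X: 5·1 + 4·4 + 7·4 + 1·2 + 8·3 = 75
Y: 5·2 + 4·3 + 7·1 + 1·1 + 8·1 = 38
W: 5·4 + 4·2 + 7·3 + 1·4 + 8·2 = 69
Z: 5·3 + 4·1 + 7·2 + 1·3 + 8·4 = 68
X has the highest Borda score (75).

X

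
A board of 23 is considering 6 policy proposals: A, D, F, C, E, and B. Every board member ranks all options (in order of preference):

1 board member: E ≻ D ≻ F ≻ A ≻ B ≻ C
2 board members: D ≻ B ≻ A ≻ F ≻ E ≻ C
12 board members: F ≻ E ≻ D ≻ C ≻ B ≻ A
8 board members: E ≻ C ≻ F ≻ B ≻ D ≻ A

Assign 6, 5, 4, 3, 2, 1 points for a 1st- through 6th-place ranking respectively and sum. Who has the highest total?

A: 1·3 + 2·4 + 12·1 + 8·1 = 31
D: 1·5 + 2·6 + 12·4 + 8·2 = 81
F: 1·4 + 2·3 + 12·6 + 8·4 = 114
C: 1·1 + 2·1 + 12·3 + 8·5 = 79
E: 1·6 + 2·2 + 12·5 + 8·6 = 118
B: 1·2 + 2·5 + 12·2 + 8·3 = 60
E has the highest Borda score (118).

E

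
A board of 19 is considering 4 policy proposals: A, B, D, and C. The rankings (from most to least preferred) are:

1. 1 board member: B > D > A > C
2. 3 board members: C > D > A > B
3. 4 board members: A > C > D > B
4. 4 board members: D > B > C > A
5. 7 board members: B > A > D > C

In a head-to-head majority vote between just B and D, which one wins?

D

Voters preferring B to D: 8; preferring D to B: 11.
D wins the head-to-head.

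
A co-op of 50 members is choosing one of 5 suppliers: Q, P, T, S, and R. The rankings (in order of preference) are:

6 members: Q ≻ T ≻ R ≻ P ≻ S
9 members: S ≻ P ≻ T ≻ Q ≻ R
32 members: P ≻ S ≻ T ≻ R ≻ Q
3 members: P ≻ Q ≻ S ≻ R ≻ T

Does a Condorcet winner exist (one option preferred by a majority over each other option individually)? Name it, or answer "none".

P vs Q: 44–6 for P.
P vs T: 44–6 for P.
P vs S: 41–9 for P.
P vs R: 44–6 for P.
P beats every other option head-to-head.

P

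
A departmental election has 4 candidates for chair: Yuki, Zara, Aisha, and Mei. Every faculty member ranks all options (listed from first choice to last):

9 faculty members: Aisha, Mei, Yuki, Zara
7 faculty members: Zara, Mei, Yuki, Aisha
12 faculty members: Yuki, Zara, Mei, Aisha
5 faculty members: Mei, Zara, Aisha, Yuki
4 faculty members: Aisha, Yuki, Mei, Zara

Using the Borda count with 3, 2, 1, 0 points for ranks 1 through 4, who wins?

Mei

Yuki: 9·1 + 7·1 + 12·3 + 5·0 + 4·2 = 60
Zara: 9·0 + 7·3 + 12·2 + 5·2 + 4·0 = 55
Aisha: 9·3 + 7·0 + 12·0 + 5·1 + 4·3 = 44
Mei: 9·2 + 7·2 + 12·1 + 5·3 + 4·1 = 63
Mei has the highest Borda score (63).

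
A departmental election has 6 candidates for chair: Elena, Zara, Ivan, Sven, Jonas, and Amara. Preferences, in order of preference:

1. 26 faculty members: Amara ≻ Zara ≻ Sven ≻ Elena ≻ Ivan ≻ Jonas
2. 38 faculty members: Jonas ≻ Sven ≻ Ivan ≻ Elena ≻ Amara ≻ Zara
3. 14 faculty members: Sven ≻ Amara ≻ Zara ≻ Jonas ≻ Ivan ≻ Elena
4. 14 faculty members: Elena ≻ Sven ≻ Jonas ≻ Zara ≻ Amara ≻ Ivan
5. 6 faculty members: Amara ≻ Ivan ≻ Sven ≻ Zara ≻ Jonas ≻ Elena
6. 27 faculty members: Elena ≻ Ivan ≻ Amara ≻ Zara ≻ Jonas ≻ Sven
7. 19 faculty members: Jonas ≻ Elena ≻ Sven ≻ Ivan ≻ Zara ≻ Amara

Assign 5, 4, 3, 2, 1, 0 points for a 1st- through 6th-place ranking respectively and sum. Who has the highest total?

Sven

Elena: 26·2 + 38·2 + 14·0 + 14·5 + 6·0 + 27·5 + 19·4 = 409
Zara: 26·4 + 38·0 + 14·3 + 14·2 + 6·2 + 27·2 + 19·1 = 259
Ivan: 26·1 + 38·3 + 14·1 + 14·0 + 6·4 + 27·4 + 19·2 = 324
Sven: 26·3 + 38·4 + 14·5 + 14·4 + 6·3 + 27·0 + 19·3 = 431
Jonas: 26·0 + 38·5 + 14·2 + 14·3 + 6·1 + 27·1 + 19·5 = 388
Amara: 26·5 + 38·1 + 14·4 + 14·1 + 6·5 + 27·3 + 19·0 = 349
Sven has the highest Borda score (431).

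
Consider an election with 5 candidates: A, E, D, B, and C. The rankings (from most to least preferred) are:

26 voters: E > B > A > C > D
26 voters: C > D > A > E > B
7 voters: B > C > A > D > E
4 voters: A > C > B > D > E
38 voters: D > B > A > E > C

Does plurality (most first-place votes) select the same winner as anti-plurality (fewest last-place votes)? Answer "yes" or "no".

no

Plurality — first-place votes: A 4, E 26, D 38, B 7, C 26. Winner: D.
Anti-plurality — last-place votes: A 0, E 11, D 26, B 26, C 38. Winner: A.
The two methods disagree.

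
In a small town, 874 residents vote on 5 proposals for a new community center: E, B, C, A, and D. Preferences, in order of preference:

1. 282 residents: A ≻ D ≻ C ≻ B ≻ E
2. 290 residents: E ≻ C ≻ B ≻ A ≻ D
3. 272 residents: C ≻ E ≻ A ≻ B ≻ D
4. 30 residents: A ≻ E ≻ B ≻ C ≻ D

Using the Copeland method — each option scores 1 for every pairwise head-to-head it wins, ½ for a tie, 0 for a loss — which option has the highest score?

E: beats B, A, and D; loses to C → score 3.
B: beats D; loses to E, C, and A → score 1.
C: beats E, B, A, and D → score 4.
A: beats B and D; loses to E and C → score 2.
D: loses to E, B, C, and A → score 0.
C has the best pairwise record.

C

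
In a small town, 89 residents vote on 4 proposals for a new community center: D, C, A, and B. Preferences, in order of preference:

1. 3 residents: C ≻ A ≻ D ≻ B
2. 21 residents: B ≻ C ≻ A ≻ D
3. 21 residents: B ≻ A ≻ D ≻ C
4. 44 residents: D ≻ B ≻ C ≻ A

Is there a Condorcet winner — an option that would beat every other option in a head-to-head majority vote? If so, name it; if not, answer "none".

none

Checking pairwise contests:
A beats D 45–44.
D beats C 65–24.
C beats A 68–21.
D beats B 47–42.
Every option loses at least one head-to-head, so there is no Condorcet winner.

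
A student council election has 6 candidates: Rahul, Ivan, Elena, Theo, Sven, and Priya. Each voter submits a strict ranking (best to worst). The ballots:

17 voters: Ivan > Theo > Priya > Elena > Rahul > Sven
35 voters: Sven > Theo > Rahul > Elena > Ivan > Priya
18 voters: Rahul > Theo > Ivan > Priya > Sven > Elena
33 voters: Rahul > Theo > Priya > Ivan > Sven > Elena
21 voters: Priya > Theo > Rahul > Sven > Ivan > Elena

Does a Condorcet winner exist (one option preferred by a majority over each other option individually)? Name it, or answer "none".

Theo

Theo vs Rahul: 73–51 for Theo.
Theo vs Ivan: 107–17 for Theo.
Theo vs Elena: 124–0 for Theo.
Theo vs Sven: 89–35 for Theo.
Theo vs Priya: 103–21 for Theo.
Theo beats every other option head-to-head.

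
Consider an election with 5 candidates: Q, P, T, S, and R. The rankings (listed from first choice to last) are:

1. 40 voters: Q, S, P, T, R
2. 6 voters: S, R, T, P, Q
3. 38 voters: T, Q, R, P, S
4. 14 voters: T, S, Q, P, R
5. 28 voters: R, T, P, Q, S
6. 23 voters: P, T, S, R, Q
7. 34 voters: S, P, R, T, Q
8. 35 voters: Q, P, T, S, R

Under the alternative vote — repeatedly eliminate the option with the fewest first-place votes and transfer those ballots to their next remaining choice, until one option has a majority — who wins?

T

Round 1: Q 75, P 23, T 52, S 40, R 28. Eliminate P.
Round 2: Q 75, T 75, S 40, R 28. Eliminate R.
Round 3: Q 75, T 103, S 40. Eliminate S.
Round 4: Q 75, T 143. T has a majority.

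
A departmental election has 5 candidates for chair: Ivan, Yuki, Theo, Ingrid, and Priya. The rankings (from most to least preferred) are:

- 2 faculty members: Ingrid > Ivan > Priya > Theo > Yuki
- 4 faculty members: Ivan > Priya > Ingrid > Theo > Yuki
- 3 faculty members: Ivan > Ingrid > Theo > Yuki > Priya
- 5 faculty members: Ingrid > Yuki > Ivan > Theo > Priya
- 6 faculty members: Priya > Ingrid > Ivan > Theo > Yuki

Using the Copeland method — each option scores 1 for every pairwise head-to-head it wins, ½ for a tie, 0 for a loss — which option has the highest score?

Ivan: beats Yuki, Theo, and Priya; loses to Ingrid → score 3.
Yuki: loses to Ivan, Theo, Ingrid, and Priya → score 0.
Theo: beats Yuki; loses to Ivan, Ingrid, and Priya → score 1.
Ingrid: beats Ivan, Yuki, and Theo; ties Priya → score 3.5.
Priya: beats Yuki and Theo; ties Ingrid; loses to Ivan → score 2.5.
Ingrid has the best pairwise record.

Ingrid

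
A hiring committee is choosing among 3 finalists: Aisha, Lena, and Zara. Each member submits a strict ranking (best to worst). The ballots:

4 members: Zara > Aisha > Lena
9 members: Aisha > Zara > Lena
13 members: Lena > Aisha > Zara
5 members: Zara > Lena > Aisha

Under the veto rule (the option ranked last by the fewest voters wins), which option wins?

Aisha

Last-place votes: Aisha 5, Lena 13, Zara 13.
Aisha is ranked last by the fewest voters, so Aisha wins.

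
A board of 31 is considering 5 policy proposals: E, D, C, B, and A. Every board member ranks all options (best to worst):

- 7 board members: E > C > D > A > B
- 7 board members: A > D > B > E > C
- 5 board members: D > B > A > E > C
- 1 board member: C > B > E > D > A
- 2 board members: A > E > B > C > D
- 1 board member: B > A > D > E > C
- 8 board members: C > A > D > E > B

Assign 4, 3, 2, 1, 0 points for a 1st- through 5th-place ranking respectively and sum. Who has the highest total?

E: 7·4 + 7·1 + 5·1 + 1·2 + 2·3 + 1·1 + 8·1 = 57
D: 7·2 + 7·3 + 5·4 + 1·1 + 2·0 + 1·2 + 8·2 = 74
C: 7·3 + 7·0 + 5·0 + 1·4 + 2·1 + 1·0 + 8·4 = 59
B: 7·0 + 7·2 + 5·3 + 1·3 + 2·2 + 1·4 + 8·0 = 40
A: 7·1 + 7·4 + 5·2 + 1·0 + 2·4 + 1·3 + 8·3 = 80
A has the highest Borda score (80).

A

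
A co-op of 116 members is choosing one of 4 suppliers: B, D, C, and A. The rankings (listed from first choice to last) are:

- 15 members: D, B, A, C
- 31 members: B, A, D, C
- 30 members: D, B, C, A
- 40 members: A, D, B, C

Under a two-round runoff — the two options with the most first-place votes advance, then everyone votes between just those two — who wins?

A

Round 1 first-place votes: B 31, D 45, C 0, A 40.
D and A advance.
Runoff: D is preferred to A by 45 voters; A by 71.
A wins the runoff.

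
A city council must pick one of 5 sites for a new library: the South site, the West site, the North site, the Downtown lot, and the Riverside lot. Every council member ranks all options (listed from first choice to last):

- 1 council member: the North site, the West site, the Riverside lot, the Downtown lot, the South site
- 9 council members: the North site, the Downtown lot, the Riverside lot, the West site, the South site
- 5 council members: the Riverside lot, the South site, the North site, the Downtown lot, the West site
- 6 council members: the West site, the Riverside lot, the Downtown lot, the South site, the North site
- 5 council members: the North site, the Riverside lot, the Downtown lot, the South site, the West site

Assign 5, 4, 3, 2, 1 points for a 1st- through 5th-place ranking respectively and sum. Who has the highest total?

the Riverside lot

the South site: 1·1 + 9·1 + 5·4 + 6·2 + 5·2 = 52
the West site: 1·4 + 9·2 + 5·1 + 6·5 + 5·1 = 62
the North site: 1·5 + 9·5 + 5·3 + 6·1 + 5·5 = 96
the Downtown lot: 1·2 + 9·4 + 5·2 + 6·3 + 5·3 = 81
the Riverside lot: 1·3 + 9·3 + 5·5 + 6·4 + 5·4 = 99
the Riverside lot has the highest Borda score (99).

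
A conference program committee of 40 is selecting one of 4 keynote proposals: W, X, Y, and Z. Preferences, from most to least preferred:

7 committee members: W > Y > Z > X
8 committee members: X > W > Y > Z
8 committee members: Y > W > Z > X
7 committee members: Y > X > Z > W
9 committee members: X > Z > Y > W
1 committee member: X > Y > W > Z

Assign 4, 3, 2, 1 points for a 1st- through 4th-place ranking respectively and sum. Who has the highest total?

W: 7·4 + 8·3 + 8·3 + 7·1 + 9·1 + 1·2 = 94
X: 7·1 + 8·4 + 8·1 + 7·3 + 9·4 + 1·4 = 108
Y: 7·3 + 8·2 + 8·4 + 7·4 + 9·2 + 1·3 = 118
Z: 7·2 + 8·1 + 8·2 + 7·2 + 9·3 + 1·1 = 80
Y has the highest Borda score (118).

Y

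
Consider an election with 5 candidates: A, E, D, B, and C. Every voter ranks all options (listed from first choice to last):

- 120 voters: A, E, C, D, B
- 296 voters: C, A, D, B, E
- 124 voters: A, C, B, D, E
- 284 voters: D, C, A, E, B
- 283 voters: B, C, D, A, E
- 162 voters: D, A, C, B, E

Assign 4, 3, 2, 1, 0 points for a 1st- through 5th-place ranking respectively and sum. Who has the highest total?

A: 120·4 + 296·3 + 124·4 + 284·2 + 283·1 + 162·3 = 3201
E: 120·3 + 296·0 + 124·0 + 284·1 + 283·0 + 162·0 = 644
D: 120·1 + 296·2 + 124·1 + 284·4 + 283·2 + 162·4 = 3186
B: 120·0 + 296·1 + 124·2 + 284·0 + 283·4 + 162·1 = 1838
C: 120·2 + 296·4 + 124·3 + 284·3 + 283·3 + 162·2 = 3821
C has the highest Borda score (3821).

C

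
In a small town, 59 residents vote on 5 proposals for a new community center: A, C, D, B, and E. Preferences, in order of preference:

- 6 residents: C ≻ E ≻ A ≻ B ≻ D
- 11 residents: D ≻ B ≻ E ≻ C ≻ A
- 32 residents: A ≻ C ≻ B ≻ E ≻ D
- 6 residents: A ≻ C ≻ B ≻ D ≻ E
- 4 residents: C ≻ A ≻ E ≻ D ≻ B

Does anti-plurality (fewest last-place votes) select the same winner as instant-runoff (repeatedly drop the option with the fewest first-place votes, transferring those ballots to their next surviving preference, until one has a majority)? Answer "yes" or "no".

Anti-plurality — last-place votes: A 11, C 0, D 38, B 4, E 6. Winner: C.
Instant-runoff — R1 A 38, C 10, D 11, B 0, E 0 (A winner). Winner: A.
The two methods disagree.

no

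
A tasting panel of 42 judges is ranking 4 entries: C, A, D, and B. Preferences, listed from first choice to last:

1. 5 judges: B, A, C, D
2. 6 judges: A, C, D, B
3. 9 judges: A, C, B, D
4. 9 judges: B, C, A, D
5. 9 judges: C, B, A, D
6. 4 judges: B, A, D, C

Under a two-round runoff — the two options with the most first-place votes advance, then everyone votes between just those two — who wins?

Round 1 first-place votes: C 9, A 15, D 0, B 18.
B and A advance.
Runoff: B is preferred to A by 27 voters; A by 15.
B wins the runoff.

B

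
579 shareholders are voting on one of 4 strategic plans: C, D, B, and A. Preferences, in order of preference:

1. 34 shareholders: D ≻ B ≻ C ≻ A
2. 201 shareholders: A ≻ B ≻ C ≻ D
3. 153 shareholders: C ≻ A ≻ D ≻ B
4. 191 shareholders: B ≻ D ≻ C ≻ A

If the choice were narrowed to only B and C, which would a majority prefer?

B

Voters preferring B to C: 426; preferring C to B: 153.
B wins the head-to-head.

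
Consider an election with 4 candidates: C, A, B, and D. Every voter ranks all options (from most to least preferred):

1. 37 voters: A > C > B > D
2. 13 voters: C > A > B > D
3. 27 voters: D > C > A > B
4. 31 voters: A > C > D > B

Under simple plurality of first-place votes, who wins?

A

First-place votes: C 13, A 68, B 0, D 27.
A has the most first-place votes.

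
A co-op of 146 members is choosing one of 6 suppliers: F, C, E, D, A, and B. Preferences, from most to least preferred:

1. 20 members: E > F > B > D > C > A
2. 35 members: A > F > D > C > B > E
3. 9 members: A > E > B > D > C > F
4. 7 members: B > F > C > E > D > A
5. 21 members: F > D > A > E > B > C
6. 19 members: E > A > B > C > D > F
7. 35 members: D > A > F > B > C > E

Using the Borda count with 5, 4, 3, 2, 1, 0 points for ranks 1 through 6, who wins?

F: 20·4 + 35·4 + 9·0 + 7·4 + 21·5 + 19·0 + 35·3 = 458
C: 20·1 + 35·2 + 9·1 + 7·3 + 21·0 + 19·2 + 35·1 = 193
E: 20·5 + 35·0 + 9·4 + 7·2 + 21·2 + 19·5 + 35·0 = 287
D: 20·2 + 35·3 + 9·2 + 7·1 + 21·4 + 19·1 + 35·5 = 448
A: 20·0 + 35·5 + 9·5 + 7·0 + 21·3 + 19·4 + 35·4 = 499
B: 20·3 + 35·1 + 9·3 + 7·5 + 21·1 + 19·3 + 35·2 = 305
A has the highest Borda score (499).

A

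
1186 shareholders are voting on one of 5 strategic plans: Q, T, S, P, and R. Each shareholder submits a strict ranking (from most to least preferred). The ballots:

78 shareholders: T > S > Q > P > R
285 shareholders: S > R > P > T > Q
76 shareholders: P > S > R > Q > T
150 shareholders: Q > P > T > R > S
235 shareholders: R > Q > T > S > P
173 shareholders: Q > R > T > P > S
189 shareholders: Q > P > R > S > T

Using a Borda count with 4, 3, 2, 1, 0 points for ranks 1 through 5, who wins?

R

Q: 78·2 + 285·0 + 76·1 + 150·4 + 235·3 + 173·4 + 189·4 = 2985
T: 78·4 + 285·1 + 76·0 + 150·2 + 235·2 + 173·2 + 189·0 = 1713
S: 78·3 + 285·4 + 76·3 + 150·0 + 235·1 + 173·0 + 189·1 = 2026
P: 78·1 + 285·2 + 76·4 + 150·3 + 235·0 + 173·1 + 189·3 = 2142
R: 78·0 + 285·3 + 76·2 + 150·1 + 235·4 + 173·3 + 189·2 = 2994
R has the highest Borda score (2994).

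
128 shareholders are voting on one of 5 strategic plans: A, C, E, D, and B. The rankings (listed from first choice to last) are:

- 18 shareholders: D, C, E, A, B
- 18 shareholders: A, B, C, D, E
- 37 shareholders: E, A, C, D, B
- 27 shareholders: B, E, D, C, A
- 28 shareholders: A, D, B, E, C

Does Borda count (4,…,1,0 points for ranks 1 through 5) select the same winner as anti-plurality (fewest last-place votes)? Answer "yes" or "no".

no

Borda — scores: A 313, C 191, E 293, D 265, B 218. Winner: A.
Anti-plurality — last-place votes: A 27, C 28, E 18, D 0, B 55. Winner: D.
The two methods disagree.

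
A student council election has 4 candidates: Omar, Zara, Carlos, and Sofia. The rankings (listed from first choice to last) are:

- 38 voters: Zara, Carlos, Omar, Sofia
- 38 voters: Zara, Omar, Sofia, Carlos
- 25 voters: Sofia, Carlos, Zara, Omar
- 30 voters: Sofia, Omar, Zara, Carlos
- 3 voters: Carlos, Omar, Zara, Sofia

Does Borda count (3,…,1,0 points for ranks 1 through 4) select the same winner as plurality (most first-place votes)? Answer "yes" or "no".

yes

Borda — scores: Omar 180, Zara 286, Carlos 135, Sofia 203. Winner: Zara.
Plurality — first-place votes: Omar 0, Zara 76, Carlos 3, Sofia 55. Winner: Zara.
The two methods agree.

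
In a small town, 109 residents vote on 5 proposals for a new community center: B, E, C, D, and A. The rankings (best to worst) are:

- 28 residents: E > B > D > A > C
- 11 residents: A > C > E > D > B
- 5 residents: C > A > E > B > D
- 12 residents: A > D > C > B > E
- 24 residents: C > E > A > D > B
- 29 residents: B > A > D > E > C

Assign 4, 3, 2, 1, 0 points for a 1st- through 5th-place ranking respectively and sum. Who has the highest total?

A

B: 28·3 + 11·0 + 5·1 + 12·1 + 24·0 + 29·4 = 217
E: 28·4 + 11·2 + 5·2 + 12·0 + 24·3 + 29·1 = 245
C: 28·0 + 11·3 + 5·4 + 12·2 + 24·4 + 29·0 = 173
D: 28·2 + 11·1 + 5·0 + 12·3 + 24·1 + 29·2 = 185
A: 28·1 + 11·4 + 5·3 + 12·4 + 24·2 + 29·3 = 270
A has the highest Borda score (270).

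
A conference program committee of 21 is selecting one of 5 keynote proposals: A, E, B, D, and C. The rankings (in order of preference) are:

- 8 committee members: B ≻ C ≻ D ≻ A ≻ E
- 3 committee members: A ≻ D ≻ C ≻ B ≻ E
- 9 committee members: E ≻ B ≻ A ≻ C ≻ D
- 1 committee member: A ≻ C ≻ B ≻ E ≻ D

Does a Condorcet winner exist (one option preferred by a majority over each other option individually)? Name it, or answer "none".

B

B vs A: 17–4 for B.
B vs E: 12–9 for B.
B vs D: 18–3 for B.
B vs C: 17–4 for B.
B beats every other option head-to-head.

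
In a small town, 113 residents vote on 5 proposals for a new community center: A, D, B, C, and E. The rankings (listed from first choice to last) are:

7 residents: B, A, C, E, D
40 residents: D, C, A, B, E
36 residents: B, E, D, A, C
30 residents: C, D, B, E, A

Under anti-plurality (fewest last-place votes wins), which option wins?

Last-place votes: A 30, D 7, B 0, C 36, E 40.
B is ranked last by the fewest voters, so B wins.

B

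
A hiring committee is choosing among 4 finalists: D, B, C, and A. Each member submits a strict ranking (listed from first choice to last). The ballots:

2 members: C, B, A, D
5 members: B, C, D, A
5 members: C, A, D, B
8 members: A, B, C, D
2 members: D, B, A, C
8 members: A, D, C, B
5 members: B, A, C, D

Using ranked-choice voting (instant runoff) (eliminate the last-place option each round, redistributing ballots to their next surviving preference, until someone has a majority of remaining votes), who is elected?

Round 1: D 2, B 10, C 7, A 16. Eliminate D.
Round 2: B 12, C 7, A 16. Eliminate C.
Round 3: B 14, A 21. A has a majority.

A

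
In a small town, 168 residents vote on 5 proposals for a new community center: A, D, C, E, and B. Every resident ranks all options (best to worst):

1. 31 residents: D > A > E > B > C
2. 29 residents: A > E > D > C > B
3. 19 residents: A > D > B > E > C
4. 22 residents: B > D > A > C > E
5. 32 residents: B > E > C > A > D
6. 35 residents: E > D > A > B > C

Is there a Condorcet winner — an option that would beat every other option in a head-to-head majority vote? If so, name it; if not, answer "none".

Checking pairwise contests:
D beats A 88–80.
E beats D 96–72.
A beats C 136–32.
A beats E 101–67.
A beats B 114–54.
Every option loses at least one head-to-head, so there is no Condorcet winner.

none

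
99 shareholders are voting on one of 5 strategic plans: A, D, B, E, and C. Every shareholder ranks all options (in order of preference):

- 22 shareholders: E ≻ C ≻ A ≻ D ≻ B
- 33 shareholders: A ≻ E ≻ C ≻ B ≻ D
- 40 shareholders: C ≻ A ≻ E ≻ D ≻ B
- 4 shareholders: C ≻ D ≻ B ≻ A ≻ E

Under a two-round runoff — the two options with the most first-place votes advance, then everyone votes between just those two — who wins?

C

Round 1 first-place votes: A 33, D 0, B 0, E 22, C 44.
C and A advance.
Runoff: C is preferred to A by 66 voters; A by 33.
C wins the runoff.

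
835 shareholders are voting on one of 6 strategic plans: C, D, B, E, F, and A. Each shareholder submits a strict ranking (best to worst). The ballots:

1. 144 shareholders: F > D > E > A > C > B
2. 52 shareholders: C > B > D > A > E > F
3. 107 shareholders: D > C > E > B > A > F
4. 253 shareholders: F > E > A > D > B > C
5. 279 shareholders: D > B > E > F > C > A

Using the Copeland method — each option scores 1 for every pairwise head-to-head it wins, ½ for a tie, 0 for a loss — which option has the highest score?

D

C: beats A; loses to D, B, E, and F → score 1.
D: beats C, B, E, F, and A → score 5.
B: beats C, F, and A; loses to D and E → score 3.
E: beats C, B, F, and A; loses to D → score 4.
F: beats C and A; loses to D, B, and E → score 2.
A: loses to C, D, B, E, and F → score 0.
D has the best pairwise record.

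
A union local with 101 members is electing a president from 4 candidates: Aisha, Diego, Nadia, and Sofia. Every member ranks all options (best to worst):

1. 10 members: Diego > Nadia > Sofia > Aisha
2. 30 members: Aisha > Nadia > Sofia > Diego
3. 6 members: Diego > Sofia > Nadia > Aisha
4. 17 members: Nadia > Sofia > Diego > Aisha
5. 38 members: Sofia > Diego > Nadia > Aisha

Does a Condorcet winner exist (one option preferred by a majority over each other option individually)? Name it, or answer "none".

none

Checking pairwise contests:
Diego beats Aisha 71–30.
Sofia beats Diego 85–16.
Diego beats Nadia 54–47.
Nadia beats Sofia 57–44.
Every option loses at least one head-to-head, so there is no Condorcet winner.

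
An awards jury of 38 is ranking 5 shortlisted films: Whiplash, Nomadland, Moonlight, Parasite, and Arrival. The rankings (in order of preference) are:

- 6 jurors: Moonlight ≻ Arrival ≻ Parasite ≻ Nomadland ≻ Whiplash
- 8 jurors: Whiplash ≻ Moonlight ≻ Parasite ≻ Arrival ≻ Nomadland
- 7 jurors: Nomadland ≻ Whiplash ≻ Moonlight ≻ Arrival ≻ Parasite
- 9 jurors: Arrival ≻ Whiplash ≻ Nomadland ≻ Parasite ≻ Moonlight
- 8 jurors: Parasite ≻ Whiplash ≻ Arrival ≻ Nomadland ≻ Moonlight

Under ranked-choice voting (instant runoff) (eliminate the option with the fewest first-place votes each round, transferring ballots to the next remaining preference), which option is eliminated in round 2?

Nomadland

Round 1: Whiplash 8, Nomadland 7, Moonlight 6, Parasite 8, Arrival 9. Eliminate Moonlight.
Round 2: Whiplash 8, Nomadland 7, Parasite 8, Arrival 15. Eliminate Nomadland.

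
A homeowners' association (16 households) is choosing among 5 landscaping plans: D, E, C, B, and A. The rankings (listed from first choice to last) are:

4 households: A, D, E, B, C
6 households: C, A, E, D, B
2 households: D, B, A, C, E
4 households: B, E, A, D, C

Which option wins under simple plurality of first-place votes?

C

First-place votes: D 2, E 0, C 6, B 4, A 4.
C has the most first-place votes.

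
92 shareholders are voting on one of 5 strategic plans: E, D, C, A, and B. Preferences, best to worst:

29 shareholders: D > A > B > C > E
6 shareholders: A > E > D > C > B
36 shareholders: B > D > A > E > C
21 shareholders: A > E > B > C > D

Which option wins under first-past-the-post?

B

First-place votes: E 0, D 29, C 0, A 27, B 36.
B has the most first-place votes.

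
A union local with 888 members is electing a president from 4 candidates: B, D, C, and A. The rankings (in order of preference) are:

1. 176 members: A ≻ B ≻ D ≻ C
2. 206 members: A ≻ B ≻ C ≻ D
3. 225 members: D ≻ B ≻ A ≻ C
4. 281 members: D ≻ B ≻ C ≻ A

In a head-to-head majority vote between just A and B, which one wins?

Voters preferring A to B: 382; preferring B to A: 506.
B wins the head-to-head.

B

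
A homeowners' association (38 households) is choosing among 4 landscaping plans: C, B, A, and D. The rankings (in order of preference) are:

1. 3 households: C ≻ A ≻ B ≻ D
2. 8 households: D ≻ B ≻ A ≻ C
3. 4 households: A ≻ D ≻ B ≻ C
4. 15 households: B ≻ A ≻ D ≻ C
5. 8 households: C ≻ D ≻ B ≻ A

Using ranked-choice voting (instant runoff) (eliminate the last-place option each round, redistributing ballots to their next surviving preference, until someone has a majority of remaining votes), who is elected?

D

Round 1: C 11, B 15, A 4, D 8. Eliminate A.
Round 2: C 11, B 15, D 12. Eliminate C.
Round 3: B 18, D 20. D has a majority.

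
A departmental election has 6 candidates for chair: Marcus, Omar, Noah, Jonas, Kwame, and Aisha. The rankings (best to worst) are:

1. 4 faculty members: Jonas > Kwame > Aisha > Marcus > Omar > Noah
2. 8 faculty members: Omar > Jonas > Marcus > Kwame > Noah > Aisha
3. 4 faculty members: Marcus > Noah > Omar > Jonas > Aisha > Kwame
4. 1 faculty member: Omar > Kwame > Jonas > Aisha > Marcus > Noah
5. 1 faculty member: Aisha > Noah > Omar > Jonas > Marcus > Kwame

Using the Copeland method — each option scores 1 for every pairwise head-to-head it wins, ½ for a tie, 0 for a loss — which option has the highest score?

Omar

Marcus: beats Noah, Kwame, and Aisha; loses to Omar and Jonas → score 3.
Omar: beats Marcus, Noah, Jonas, Kwame, and Aisha → score 5.
Noah: beats Aisha; loses to Marcus, Omar, Jonas, and Kwame → score 1.
Jonas: beats Marcus, Noah, Kwame, and Aisha; loses to Omar → score 4.
Kwame: beats Noah and Aisha; loses to Marcus, Omar, and Jonas → score 2.
Aisha: loses to Marcus, Omar, Noah, Jonas, and Kwame → score 0.
Omar has the best pairwise record.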